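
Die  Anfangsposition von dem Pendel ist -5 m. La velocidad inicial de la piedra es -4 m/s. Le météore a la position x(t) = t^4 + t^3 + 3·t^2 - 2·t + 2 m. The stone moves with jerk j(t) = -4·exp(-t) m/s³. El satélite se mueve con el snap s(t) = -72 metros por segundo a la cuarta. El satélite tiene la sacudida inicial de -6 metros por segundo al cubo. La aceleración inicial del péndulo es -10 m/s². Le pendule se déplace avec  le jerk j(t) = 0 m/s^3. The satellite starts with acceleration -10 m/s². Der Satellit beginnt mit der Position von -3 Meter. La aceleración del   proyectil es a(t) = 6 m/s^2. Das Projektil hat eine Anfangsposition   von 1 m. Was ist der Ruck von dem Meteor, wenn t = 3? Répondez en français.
Pour résoudre ceci, nous devons prendre 3 dérivées de notre équation de la position x(t) = t^4 + t^3 + 3·t^2 - 2·t + 2. La dérivée de la position donne la vitesse: v(t) = 4·t^3 + 3·t^2 + 6·t - 2. La dérivée de la vitesse donne l'accélération: a(t) = 12·t^2 + 6·t + 6. La dérivée de l'accélération donne le jerk: j(t) = 24·t + 6. Nous avons le jerk j(t) = 24·t + 6. En substituant t = 3: j(3) = 78.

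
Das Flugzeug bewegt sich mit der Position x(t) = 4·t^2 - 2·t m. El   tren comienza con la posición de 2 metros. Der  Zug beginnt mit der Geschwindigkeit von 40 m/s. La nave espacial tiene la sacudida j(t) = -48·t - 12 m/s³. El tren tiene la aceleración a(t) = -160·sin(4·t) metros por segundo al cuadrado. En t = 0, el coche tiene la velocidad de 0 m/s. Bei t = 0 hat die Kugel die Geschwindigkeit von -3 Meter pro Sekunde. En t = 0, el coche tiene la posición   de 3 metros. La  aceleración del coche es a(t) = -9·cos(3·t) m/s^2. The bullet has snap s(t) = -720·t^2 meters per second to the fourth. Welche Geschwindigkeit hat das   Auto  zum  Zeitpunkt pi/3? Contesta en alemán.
Um dies zu lösen, müssen wir 1 Stammfunktion unserer Gleichung für die Beschleunigung a(t) = -9·cos(3·t) finden. Die Stammfunktion von der Beschleunigung ist die Geschwindigkeit. Mit v(0) = 0 erhalten wir v(t) = -3·sin(3·t). Wir haben die Geschwindigkeit v(t) = -3·sin(3·t). Durch Einsetzen von t = pi/3: v(pi/3) = 0.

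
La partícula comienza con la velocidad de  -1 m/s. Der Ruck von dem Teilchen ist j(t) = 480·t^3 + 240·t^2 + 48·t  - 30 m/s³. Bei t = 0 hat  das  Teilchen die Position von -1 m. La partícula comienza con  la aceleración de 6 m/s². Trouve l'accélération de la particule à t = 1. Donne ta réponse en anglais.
Starting from jerk j(t) = 480·t^3 + 240·t^2 + 48·t - 30, we take 1 integral. The antiderivative of jerk is acceleration. Using a(0) = 6, we get a(t) = 120·t^4 + 80·t^3 + 24·t^2 - 30·t + 6. From the given acceleration equation a(t) = 120·t^4 + 80·t^3 + 24·t^2 - 30·t + 6, we substitute t = 1 to get a = 200.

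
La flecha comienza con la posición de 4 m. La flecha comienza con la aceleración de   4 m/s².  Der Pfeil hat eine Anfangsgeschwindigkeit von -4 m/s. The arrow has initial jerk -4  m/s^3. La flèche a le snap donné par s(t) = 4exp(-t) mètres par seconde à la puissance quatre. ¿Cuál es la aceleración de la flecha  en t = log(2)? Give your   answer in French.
Nous devons intégrer notre équation du snap s(t) = 4·exp(-t) 2 fois. L'intégrale du snap, avec j(0) = -4, donne le jerk: j(t) = -4·exp(-t). L'intégrale du jerk est l'accélération. En utilisant a(0) = 4, nous obtenons a(t) = 4·exp(-t). En utilisant a(t) = 4·exp(-t) et en substituant t = log(2), nous trouvons a = 2.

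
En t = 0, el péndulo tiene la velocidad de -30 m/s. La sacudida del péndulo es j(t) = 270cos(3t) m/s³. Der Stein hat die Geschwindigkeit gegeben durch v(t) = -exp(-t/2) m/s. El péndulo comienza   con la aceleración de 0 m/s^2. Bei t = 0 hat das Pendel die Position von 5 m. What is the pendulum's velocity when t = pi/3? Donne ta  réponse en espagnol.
Partiendo de la sacudida j(t) = 270·cos(3·t), tomamos 2 antiderivadas. La integral de la sacudida, con a(0) = 0, da la aceleración: a(t) = 90·sin(3·t). Tomando ∫a(t)dt y aplicando v(0) = -30, encontramos v(t) = -30·cos(3·t). De la ecuación de la velocidad v(t) = -30·cos(3·t), sustituimos t = pi/3 para obtener v = 30.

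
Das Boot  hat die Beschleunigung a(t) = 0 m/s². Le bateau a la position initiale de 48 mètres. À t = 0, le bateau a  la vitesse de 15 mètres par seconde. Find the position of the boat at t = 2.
To solve this, we need to take 2 antiderivatives of our acceleration equation a(t) = 0. The integral of acceleration, with v(0) = 15, gives velocity: v(t) = 15. Finding the antiderivative of v(t) and using x(0) = 48: x(t) = 15·t + 48. We have position x(t) = 15·t + 48. Substituting t = 2: x(2) = 78.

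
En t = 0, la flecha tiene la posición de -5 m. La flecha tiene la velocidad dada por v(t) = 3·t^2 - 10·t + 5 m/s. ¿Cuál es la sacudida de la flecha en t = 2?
Para resolver esto, necesitamos tomar 2 derivadas de nuestra ecuación de la velocidad v(t) = 3·t^2 - 10·t + 5. La derivada de la velocidad da la aceleración: a(t) = 6·t - 10. Tomando d/dt de a(t), encontramos j(t) = 6. Usando j(t) = 6 y sustituyendo t = 2, encontramos j = 6.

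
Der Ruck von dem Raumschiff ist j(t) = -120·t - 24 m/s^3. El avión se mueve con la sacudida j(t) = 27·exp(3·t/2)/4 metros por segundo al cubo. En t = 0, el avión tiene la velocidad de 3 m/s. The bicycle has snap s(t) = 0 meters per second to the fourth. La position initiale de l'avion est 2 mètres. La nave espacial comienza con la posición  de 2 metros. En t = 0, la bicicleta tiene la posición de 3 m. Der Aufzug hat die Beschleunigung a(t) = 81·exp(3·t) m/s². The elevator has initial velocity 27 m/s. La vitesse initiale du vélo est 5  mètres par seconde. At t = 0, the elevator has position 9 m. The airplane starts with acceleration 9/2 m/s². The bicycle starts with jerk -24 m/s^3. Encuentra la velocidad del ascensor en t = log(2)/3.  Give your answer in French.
Nous devons trouver la primitive de notre équation de l'accélération a(t) = 81·exp(3·t) 1 fois. En intégrant l'accélération et en utilisant la condition initiale v(0) = 27, nous obtenons v(t) = 27·exp(3·t). De l'équation de la vitesse v(t) = 27·exp(3·t), nous substituons t = log(2)/3 pour obtenir v = 54.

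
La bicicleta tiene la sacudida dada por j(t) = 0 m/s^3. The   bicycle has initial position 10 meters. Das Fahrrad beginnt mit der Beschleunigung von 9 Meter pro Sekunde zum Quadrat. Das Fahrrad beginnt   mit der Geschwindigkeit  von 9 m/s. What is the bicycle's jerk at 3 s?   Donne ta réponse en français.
Nous avons le jerk j(t) = 0. En substituant t = 3: j(3) = 0.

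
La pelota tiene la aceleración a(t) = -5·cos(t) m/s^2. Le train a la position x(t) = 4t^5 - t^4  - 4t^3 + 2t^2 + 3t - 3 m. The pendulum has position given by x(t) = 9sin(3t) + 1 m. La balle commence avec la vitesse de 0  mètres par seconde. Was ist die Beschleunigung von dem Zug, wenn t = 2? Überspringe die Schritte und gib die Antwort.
a(2) = 548.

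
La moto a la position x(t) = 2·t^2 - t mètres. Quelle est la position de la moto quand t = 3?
De l'équation de la position x(t) = 2·t^2 - t, nous substituons t = 3 pour obtenir x = 15.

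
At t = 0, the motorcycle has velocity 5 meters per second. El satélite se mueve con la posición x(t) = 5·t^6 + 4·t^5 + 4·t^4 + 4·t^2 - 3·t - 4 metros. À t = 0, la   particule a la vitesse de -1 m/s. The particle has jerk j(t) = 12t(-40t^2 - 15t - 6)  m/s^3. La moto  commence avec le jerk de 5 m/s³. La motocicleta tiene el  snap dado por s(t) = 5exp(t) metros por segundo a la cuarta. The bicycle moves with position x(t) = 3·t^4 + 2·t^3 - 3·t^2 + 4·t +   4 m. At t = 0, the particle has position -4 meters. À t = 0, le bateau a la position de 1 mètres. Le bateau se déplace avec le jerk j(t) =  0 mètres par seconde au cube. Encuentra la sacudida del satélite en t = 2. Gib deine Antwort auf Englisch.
We must differentiate our position equation x(t) = 5·t^6 + 4·t^5 + 4·t^4 + 4·t^2 - 3·t - 4 3 times. Taking d/dt of x(t), we find v(t) = 30·t^5 + 20·t^4 + 16·t^3 + 8·t - 3. Differentiating velocity, we get acceleration: a(t) = 150·t^4 + 80·t^3 + 48·t^2 + 8. Differentiating acceleration, we get jerk: j(t) = 600·t^3 + 240·t^2 + 96·t. Using j(t) = 600·t^3 + 240·t^2 + 96·t and substituting t = 2, we find j = 5952.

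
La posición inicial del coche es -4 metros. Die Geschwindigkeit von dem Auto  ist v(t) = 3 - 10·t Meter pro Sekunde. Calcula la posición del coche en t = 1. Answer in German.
Wir müssen unsere Gleichung für die Geschwindigkeit v(t) = 3 - 10·t 1-mal integrieren. Die Stammfunktion von der Geschwindigkeit ist die Position. Mit x(0) = -4 erhalten wir x(t) = -5·t^2 + 3·t - 4. Aus der Gleichung für die Position x(t) = -5·t^2 + 3·t - 4, setzen wir t = 1 ein und erhalten x = -6.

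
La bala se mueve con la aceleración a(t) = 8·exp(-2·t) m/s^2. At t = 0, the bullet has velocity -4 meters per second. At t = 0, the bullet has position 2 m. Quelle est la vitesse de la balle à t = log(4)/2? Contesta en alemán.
Wir müssen das Integral unserer Gleichung für die Beschleunigung a(t) = 8·exp(-2·t) 1-mal finden. Das Integral von der Beschleunigung, mit v(0) = -4, ergibt die Geschwindigkeit: v(t) = -4·exp(-2·t). Aus der Gleichung für die Geschwindigkeit v(t) = -4·exp(-2·t), setzen wir t = log(4)/2 ein und erhalten v = -1.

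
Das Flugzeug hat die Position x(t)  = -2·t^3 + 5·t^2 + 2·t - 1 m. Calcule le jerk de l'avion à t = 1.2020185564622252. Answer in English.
We must differentiate our position equation x(t) = -2·t^3 + 5·t^2 + 2·t - 1 3 times. Differentiating position, we get velocity: v(t) = -6·t^2 + 10·t + 2. Differentiating velocity, we get acceleration: a(t) = 10 - 12·t. Taking d/dt of a(t), we find j(t) = -12. We have jerk j(t) = -12. Substituting t = 1.2020185564622252: j(1.2020185564622252) = -12.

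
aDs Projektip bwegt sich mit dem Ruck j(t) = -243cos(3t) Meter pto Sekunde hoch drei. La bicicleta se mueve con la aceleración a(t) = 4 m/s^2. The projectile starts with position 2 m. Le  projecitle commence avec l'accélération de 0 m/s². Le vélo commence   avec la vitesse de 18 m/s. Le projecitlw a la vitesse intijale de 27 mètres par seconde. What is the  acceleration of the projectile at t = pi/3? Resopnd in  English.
Starting from jerk j(t) = -243·cos(3·t), we take 1 antiderivative. Taking ∫j(t)dt and applying a(0) = 0, we find a(t) = -81·sin(3·t). From the given acceleration equation a(t) = -81·sin(3·t), we substitute t = pi/3 to get a = 0.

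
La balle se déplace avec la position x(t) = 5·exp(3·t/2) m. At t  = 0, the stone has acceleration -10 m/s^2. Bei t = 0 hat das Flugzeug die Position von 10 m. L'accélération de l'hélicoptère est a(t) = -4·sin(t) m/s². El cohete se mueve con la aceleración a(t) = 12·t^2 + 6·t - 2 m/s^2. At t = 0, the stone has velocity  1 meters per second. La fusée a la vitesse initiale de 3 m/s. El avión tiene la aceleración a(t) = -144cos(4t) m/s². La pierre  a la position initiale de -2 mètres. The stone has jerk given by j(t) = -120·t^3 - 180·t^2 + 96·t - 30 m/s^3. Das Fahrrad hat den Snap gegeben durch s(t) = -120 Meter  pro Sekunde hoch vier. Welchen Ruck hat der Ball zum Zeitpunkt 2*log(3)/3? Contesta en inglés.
We must differentiate our position equation x(t) = 5·exp(3·t/2) 3 times. Differentiating position, we get velocity: v(t) = 15·exp(3·t/2)/2. Differentiating velocity, we get acceleration: a(t) = 45·exp(3·t/2)/4. Taking d/dt of a(t), we find j(t) = 135·exp(3·t/2)/8. We have jerk j(t) = 135·exp(3·t/2)/8. Substituting t = 2*log(3)/3: j(2*log(3)/3) = 405/8.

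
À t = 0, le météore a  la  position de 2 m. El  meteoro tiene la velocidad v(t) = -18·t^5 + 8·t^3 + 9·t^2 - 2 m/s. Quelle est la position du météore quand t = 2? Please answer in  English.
To find the answer, we compute 1 antiderivative of v(t) = -18·t^5 + 8·t^3 + 9·t^2 - 2. The integral of velocity is position. Using x(0) = 2, we get x(t) = -3·t^6 + 2·t^4 + 3·t^3 - 2·t + 2. Using x(t) = -3·t^6 + 2·t^4 + 3·t^3 - 2·t + 2 and substituting t = 2, we find x = -138.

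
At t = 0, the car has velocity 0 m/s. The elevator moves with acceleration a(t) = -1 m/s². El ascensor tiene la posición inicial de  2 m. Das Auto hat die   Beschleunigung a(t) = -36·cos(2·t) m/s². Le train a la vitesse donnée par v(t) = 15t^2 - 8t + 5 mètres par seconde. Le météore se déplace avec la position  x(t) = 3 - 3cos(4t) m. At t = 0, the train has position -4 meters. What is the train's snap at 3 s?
Starting from velocity v(t) = 15·t^2 - 8·t + 5, we take 3 derivatives. The derivative of velocity gives acceleration: a(t) = 30·t - 8. Differentiating acceleration, we get jerk: j(t) = 30. Differentiating jerk, we get snap: s(t) = 0. We have snap s(t) = 0. Substituting t = 3: s(3) = 0.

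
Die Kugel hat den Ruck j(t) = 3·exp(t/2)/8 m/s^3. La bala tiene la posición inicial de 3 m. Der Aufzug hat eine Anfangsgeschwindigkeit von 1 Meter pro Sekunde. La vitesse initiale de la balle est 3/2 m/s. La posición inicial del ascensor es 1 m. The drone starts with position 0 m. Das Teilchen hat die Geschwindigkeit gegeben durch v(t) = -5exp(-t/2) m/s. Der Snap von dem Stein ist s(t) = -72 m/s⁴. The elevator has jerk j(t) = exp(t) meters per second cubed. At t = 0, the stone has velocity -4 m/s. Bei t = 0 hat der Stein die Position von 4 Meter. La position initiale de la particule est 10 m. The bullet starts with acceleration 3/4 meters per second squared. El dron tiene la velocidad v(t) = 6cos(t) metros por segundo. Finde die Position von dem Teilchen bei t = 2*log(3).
Wir müssen die Stammfunktion unserer Gleichung für die Geschwindigkeit v(t) = -5·exp(-t/2) 1-mal finden. Durch Integration von der Geschwindigkeit und Verwendung der Anfangsbedingung x(0) = 10, erhalten wir x(t) = 10·exp(-t/2). Wir haben die Position x(t) = 10·exp(-t/2). Durch Einsetzen von t = 2*log(3): x(2*log(3)) = 10/3.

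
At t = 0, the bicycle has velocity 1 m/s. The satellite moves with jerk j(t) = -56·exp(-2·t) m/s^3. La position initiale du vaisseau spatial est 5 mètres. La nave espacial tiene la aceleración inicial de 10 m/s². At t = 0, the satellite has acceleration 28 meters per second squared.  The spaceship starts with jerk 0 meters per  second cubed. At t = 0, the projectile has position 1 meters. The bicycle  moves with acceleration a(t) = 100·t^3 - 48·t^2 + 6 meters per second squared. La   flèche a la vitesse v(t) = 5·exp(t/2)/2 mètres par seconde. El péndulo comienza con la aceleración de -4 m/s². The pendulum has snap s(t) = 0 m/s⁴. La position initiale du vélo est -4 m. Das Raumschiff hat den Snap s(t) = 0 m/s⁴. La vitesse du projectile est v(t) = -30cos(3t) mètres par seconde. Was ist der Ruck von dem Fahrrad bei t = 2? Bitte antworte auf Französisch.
Nous devons dériver notre équation de l'accélération a(t) = 100·t^3 - 48·t^2 + 6 1 fois. En dérivant l'accélération, nous obtenons le jerk: j(t) = 300·t^2 - 96·t. En utilisant j(t) = 300·t^2 - 96·t et en substituant t = 2, nous trouvons j = 1008.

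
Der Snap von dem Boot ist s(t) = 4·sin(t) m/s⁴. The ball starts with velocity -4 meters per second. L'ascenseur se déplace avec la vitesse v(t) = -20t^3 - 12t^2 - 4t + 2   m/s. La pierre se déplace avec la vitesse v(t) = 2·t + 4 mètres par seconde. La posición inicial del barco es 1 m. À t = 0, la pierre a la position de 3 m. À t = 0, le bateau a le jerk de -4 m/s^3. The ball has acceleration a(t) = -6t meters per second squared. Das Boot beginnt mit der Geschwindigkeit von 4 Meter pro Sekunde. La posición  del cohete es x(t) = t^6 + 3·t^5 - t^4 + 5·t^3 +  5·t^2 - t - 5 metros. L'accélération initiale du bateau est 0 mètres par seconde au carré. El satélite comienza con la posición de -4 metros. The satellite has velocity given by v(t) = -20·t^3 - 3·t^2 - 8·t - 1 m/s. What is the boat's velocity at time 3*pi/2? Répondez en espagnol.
Debemos encontrar la antiderivada de nuestra ecuación del snap s(t) = 4·sin(t) 3 veces. La antiderivada del snap es la sacudida. Usando j(0) = -4, obtenemos j(t) = -4·cos(t). La antiderivada de la sacudida es la aceleración. Usando a(0) = 0, obtenemos a(t) = -4·sin(t). Tomando ∫a(t)dt y aplicando v(0) = 4, encontramos v(t) = 4·cos(t). Usando v(t) = 4·cos(t) y sustituyendo t = 3*pi/2, encontramos v = 0.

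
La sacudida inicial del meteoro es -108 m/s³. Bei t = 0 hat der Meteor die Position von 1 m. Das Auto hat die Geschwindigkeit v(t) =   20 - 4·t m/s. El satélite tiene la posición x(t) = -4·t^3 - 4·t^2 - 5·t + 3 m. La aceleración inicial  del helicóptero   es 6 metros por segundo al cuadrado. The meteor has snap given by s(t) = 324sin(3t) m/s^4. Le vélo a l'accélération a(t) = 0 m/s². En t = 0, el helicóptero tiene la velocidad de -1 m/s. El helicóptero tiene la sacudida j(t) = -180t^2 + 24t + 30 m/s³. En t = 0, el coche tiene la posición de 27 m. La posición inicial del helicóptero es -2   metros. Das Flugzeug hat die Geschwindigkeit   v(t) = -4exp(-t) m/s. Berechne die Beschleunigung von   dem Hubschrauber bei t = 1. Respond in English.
We must find the antiderivative of our jerk equation j(t) = -180·t^2 + 24·t + 30 1 time. The antiderivative of jerk is acceleration. Using a(0) = 6, we get a(t) = -60·t^3 + 12·t^2 + 30·t + 6. From the given acceleration equation a(t) = -60·t^3 + 12·t^2 + 30·t + 6, we substitute t = 1 to get a = -12.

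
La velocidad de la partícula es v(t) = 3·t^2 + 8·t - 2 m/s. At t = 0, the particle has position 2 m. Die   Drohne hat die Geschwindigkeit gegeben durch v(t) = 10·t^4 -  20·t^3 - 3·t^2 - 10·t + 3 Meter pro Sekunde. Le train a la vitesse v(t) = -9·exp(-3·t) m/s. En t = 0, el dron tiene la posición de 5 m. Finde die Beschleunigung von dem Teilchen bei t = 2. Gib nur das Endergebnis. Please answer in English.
At t = 2, a = 20.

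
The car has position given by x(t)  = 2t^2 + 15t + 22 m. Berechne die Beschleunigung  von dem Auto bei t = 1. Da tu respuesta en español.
Para resolver esto, necesitamos tomar 2 derivadas de nuestra ecuación de la posición x(t) = 2·t^2 + 15·t + 22. Tomando d/dt de x(t), encontramos v(t) = 4·t + 15. Tomando d/dt de v(t), encontramos a(t) = 4. Usando a(t) = 4 y sustituyendo t = 1, encontramos a = 4.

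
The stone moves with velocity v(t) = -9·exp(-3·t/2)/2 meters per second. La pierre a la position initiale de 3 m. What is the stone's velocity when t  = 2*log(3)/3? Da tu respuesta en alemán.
Wir haben die Geschwindigkeit v(t) = -9·exp(-3·t/2)/2. Durch Einsetzen von t = 2*log(3)/3: v(2*log(3)/3) = -3/2.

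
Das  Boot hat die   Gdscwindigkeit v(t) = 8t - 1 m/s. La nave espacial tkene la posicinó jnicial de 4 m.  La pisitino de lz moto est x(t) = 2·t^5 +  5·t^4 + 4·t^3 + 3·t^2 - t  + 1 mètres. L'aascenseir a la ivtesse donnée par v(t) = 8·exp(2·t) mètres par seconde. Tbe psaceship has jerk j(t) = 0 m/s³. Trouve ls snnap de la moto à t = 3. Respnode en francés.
En partant de la position x(t) = 2·t^5 + 5·t^4 + 4·t^3 + 3·t^2 - t + 1, nous prenons 4 dérivées. En dérivant la position, nous obtenons la vitesse: v(t) = 10·t^4 + 20·t^3 + 12·t^2 + 6·t - 1. La dérivée de la vitesse donne l'accélération: a(t) = 40·t^3 + 60·t^2 + 24·t + 6. La dérivée de l'accélération donne le jerk: j(t) = 120·t^2 + 120·t + 24. En dérivant le jerk, nous obtenons le snap: s(t) = 240·t + 120. Nous avons le snap s(t) = 240·t + 120. En substituant t = 3: s(3) = 840.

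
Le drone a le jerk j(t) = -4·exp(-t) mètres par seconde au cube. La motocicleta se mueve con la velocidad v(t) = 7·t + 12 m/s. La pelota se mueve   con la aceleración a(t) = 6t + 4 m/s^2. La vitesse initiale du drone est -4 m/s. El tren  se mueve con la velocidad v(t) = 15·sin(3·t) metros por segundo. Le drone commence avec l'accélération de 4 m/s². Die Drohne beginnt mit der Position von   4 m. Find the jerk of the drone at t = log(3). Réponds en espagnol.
Tenemos la sacudida j(t) = -4·exp(-t). Sustituyendo t = log(3): j(log(3)) = -4/3.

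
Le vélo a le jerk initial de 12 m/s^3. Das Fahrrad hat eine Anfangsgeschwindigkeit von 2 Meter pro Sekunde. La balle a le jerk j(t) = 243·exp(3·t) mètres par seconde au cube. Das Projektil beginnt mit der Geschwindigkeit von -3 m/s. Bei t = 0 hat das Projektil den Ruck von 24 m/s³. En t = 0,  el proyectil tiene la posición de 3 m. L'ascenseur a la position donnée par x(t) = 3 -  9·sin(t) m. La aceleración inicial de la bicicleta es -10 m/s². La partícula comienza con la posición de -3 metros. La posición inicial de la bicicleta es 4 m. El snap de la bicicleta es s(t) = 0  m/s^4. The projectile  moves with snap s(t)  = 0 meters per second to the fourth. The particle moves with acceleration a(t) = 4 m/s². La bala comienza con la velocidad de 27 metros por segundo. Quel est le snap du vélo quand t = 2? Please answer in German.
Mit s(t) = 0 und Einsetzen von t = 2, finden wir s = 0.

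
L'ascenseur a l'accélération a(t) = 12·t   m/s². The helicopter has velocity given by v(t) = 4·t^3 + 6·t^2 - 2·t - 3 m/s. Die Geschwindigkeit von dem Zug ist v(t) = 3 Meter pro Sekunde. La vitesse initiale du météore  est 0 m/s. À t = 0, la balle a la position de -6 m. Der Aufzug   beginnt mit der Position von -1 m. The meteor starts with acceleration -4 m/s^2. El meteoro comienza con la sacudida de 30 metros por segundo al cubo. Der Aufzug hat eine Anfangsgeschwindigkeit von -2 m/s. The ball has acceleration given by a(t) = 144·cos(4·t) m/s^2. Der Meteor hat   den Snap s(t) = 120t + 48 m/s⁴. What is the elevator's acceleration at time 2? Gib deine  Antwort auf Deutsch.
Wir haben die Beschleunigung a(t) = 12·t. Durch Einsetzen von t = 2: a(2) = 24.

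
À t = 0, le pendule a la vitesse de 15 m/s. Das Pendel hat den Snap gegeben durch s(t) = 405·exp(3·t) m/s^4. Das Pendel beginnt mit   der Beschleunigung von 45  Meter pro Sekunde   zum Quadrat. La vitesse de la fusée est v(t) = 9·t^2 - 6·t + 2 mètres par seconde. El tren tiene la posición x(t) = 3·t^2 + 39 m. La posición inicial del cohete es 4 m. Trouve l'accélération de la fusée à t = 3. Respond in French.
Pour résoudre ceci, nous devons prendre 1 dérivée de notre équation de la vitesse v(t) = 9·t^2 - 6·t + 2. En prenant d/dt de v(t), nous trouvons a(t) = 18·t - 6. En utilisant a(t) = 18·t - 6 et en substituant t = 3, nous trouvons a = 48.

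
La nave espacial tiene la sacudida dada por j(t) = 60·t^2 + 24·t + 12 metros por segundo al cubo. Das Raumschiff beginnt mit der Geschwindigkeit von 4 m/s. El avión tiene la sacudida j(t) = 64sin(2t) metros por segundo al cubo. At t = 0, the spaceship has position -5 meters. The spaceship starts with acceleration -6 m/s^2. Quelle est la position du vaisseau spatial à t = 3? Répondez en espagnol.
Debemos encontrar la integral de nuestra ecuación de la sacudida j(t) = 60·t^2 + 24·t + 12 3 veces. Tomando ∫j(t)dt y aplicando a(0) = -6, encontramos a(t) = 20·t^3 + 12·t^2 + 12·t - 6. Tomando ∫a(t)dt y aplicando v(0) = 4, encontramos v(t) = 5·t^4 + 4·t^3 + 6·t^2 - 6·t + 4. Tomando ∫v(t)dt y aplicando x(0) = -5, encontramos x(t) = t^5 + t^4 + 2·t^3 - 3·t^2 + 4·t - 5. Tenemos la posición x(t) = t^5 + t^4 + 2·t^3 - 3·t^2 + 4·t - 5. Sustituyendo t = 3: x(3) = 358.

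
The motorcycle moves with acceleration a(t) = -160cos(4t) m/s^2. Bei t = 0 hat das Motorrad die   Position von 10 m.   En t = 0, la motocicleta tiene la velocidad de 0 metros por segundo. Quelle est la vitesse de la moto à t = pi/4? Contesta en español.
Necesitamos integrar nuestra ecuación de la aceleración a(t) = -160·cos(4·t) 1 vez. La integral de la aceleración es la velocidad. Usando v(0) = 0, obtenemos v(t) = -40·sin(4·t). Usando v(t) = -40·sin(4·t) y sustituyendo t = pi/4, encontramos v = 0.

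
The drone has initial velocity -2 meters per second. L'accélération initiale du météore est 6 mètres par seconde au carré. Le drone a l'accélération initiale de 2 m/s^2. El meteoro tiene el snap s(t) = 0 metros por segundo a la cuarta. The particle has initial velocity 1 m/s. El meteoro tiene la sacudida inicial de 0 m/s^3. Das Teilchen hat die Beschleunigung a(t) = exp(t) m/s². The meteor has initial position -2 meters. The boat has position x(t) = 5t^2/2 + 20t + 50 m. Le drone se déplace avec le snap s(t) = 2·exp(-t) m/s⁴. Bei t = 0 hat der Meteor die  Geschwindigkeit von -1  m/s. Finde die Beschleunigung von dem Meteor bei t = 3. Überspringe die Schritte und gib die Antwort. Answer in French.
À t = 3, a = 6.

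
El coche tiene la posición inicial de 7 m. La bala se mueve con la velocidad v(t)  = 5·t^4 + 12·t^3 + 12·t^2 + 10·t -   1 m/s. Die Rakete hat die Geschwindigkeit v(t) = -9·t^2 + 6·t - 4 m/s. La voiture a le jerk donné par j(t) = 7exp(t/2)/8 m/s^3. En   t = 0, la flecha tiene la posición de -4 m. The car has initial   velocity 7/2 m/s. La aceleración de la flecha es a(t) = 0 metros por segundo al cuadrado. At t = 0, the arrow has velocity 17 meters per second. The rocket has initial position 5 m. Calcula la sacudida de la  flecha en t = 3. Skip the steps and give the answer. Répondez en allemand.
j(3) = 0.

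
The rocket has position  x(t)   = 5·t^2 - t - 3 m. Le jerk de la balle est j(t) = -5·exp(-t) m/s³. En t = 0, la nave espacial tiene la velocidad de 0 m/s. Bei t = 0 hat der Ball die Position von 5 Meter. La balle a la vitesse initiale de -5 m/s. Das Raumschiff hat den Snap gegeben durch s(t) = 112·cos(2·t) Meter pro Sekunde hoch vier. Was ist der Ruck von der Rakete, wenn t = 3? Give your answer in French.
En partant de la position x(t) = 5·t^2 - t - 3, nous prenons 3 dérivées. La dérivée de la position donne la vitesse: v(t) = 10·t - 1. En dérivant la vitesse, nous obtenons l'accélération: a(t) = 10. En prenant d/dt de a(t), nous trouvons j(t) = 0. Nous avons le jerk j(t) = 0. En substituant t = 3: j(3) = 0.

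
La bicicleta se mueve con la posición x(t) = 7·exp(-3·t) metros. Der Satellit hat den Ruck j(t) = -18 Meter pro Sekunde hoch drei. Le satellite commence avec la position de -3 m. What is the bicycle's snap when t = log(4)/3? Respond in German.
Wir müssen unsere Gleichung für die Position x(t) = 7·exp(-3·t) 4-mal ableiten. Durch Ableiten von der Position erhalten wir die Geschwindigkeit: v(t) = -21·exp(-3·t). Mit d/dt von v(t) finden wir a(t) = 63·exp(-3·t). Durch Ableiten von der Beschleunigung erhalten wir den Ruck: j(t) = -189·exp(-3·t). Durch Ableiten von dem Ruck erhalten wir den Snap: s(t) = 567·exp(-3·t). Mit s(t) = 567·exp(-3·t) und Einsetzen von t = log(4)/3, finden wir s = 567/4.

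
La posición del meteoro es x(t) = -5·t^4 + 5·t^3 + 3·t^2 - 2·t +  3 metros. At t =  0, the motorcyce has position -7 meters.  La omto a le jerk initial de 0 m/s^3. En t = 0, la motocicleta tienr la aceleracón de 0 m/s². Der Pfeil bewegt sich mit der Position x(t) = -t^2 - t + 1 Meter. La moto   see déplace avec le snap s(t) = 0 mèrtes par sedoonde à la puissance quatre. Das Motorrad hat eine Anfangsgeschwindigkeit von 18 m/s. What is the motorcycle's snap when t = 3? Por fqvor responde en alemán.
Aus der Gleichung für den Snap s(t) = 0, setzen wir t = 3 ein und erhalten s = 0.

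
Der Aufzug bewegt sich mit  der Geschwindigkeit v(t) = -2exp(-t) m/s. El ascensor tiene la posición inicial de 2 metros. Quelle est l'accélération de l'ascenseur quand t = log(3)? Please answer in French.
Nous devons dériver notre équation de la vitesse v(t) = -2·exp(-t) 1 fois. En dérivant la vitesse, nous obtenons l'accélération: a(t) = 2·exp(-t). En utilisant a(t) = 2·exp(-t) et en substituant t = log(3), nous trouvons a = 2/3.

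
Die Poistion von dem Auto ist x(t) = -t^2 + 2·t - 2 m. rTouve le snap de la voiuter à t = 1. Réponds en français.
Nous devons dériver notre équation de la position x(t) = -t^2 + 2·t - 2 4 fois. En prenant d/dt de x(t), nous trouvons v(t) = 2 - 2·t. En prenant d/dt de v(t), nous trouvons a(t) = -2. En dérivant l'accélération, nous obtenons le jerk: j(t) = 0. En dérivant le jerk, nous obtenons le snap: s(t) = 0. De l'équation du snap s(t) = 0, nous substituons t = 1 pour obtenir s = 0.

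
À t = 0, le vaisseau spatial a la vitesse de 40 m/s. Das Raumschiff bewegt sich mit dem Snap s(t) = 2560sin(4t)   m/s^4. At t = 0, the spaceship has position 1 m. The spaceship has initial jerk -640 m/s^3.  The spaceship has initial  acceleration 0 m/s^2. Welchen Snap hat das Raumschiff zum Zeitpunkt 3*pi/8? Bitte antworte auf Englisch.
From the given snap equation s(t) = 2560·sin(4·t), we substitute t = 3*pi/8 to get s = -2560.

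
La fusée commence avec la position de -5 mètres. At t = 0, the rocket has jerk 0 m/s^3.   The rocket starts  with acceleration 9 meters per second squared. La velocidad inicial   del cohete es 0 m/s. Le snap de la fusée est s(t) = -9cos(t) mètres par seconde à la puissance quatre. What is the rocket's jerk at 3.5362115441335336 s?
To solve this, we need to take 1 antiderivative of our snap equation s(t) = -9·cos(t). Finding the antiderivative of s(t) and using j(0) = 0: j(t) = -9·sin(t). From the given jerk equation j(t) = -9·sin(t), we substitute t = 3.5362115441335336 to get j = 3.46010758337129.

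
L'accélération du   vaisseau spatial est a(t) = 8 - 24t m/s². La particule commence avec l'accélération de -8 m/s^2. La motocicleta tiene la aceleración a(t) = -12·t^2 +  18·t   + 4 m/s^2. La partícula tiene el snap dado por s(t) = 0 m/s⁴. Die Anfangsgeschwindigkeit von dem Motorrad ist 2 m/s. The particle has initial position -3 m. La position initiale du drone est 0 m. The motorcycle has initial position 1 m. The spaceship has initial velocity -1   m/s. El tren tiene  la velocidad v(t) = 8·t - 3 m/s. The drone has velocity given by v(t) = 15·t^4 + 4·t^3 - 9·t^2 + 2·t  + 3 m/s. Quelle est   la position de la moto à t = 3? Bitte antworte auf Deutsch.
Um dies zu lösen, müssen wir 2 Integrale unserer Gleichung für die Beschleunigung a(t) = -12·t^2 + 18·t + 4 finden. Die Stammfunktion von der Beschleunigung ist die Geschwindigkeit. Mit v(0) = 2 erhalten wir v(t) = -4·t^3 + 9·t^2 + 4·t + 2. Das Integral von der Geschwindigkeit ist die Position. Mit x(0) = 1 erhalten wir x(t) = -t^4 + 3·t^3 + 2·t^2 + 2·t + 1. Mit x(t) = -t^4 + 3·t^3 + 2·t^2 + 2·t + 1 und Einsetzen von t = 3, finden wir x = 25.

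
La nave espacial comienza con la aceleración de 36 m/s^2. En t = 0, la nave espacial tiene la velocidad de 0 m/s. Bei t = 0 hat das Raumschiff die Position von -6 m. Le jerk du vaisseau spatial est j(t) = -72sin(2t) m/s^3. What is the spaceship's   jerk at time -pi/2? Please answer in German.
Aus der Gleichung für den Ruck j(t) = -72·sin(2·t), setzen wir t = -pi/2 ein und erhalten j = 0.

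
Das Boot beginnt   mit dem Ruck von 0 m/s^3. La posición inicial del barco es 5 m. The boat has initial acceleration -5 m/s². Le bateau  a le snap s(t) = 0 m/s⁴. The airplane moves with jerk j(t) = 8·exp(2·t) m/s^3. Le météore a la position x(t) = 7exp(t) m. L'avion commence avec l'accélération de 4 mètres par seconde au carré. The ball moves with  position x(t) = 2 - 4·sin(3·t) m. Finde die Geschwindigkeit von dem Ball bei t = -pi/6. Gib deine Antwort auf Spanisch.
Debemos derivar nuestra ecuación de la posición x(t) = 2 - 4·sin(3·t) 1 vez. Tomando d/dt de x(t), encontramos v(t) = -12·cos(3·t). De la ecuación de la velocidad v(t) = -12·cos(3·t), sustituimos t = -pi/6 para obtener v = 0.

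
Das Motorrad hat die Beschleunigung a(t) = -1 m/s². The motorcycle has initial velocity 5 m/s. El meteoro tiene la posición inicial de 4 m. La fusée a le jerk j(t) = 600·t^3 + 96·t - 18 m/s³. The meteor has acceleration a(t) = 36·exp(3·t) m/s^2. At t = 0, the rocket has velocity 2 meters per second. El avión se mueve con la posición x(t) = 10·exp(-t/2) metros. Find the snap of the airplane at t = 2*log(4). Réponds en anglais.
We must differentiate our position equation x(t) = 10·exp(-t/2) 4 times. Differentiating position, we get velocity: v(t) = -5·exp(-t/2). Taking d/dt of v(t), we find a(t) = 5·exp(-t/2)/2. Taking d/dt of a(t), we find j(t) = -5·exp(-t/2)/4. The derivative of jerk gives snap: s(t) = 5·exp(-t/2)/8. We have snap s(t) = 5·exp(-t/2)/8. Substituting t = 2*log(4): s(2*log(4)) = 5/32.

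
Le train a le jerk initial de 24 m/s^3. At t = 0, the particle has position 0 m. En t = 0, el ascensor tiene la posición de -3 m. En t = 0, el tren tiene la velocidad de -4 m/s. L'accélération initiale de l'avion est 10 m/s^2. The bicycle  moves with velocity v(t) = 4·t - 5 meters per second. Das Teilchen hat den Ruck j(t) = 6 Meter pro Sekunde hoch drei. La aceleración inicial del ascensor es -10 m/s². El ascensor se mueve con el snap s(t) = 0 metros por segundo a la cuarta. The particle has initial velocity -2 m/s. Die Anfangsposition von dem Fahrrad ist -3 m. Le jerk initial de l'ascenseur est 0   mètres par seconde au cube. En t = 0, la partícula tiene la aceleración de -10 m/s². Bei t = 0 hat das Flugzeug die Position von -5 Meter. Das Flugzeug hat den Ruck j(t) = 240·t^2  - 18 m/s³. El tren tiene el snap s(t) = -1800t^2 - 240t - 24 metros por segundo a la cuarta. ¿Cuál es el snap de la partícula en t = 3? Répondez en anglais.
Starting from jerk j(t) = 6, we take 1 derivative. Taking d/dt of j(t), we find s(t) = 0. Using s(t) = 0 and substituting t = 3, we find s = 0.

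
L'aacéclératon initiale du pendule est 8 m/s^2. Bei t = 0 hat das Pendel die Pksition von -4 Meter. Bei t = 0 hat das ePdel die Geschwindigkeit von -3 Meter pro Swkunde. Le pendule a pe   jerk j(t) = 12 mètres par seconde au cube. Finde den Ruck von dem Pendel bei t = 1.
Mit j(t) = 12 und Einsetzen von t = 1, finden wir j = 12.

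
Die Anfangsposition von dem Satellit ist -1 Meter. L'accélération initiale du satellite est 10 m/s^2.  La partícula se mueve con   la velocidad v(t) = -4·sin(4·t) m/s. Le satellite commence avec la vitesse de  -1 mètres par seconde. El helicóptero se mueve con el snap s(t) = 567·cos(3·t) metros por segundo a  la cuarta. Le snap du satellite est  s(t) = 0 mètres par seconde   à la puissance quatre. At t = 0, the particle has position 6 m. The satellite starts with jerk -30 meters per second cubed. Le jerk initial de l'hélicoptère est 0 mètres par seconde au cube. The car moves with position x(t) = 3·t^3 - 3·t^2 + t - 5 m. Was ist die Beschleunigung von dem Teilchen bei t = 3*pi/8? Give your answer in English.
Starting from velocity v(t) = -4·sin(4·t), we take 1 derivative. Taking d/dt of v(t), we find a(t) = -16·cos(4·t). Using a(t) = -16·cos(4·t) and substituting t = 3*pi/8, we find a = 0.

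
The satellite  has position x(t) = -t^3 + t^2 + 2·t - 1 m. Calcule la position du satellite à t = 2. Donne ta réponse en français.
De l'équation de la position x(t) = -t^3 + t^2 + 2·t - 1, nous substituons t = 2 pour obtenir x = -1.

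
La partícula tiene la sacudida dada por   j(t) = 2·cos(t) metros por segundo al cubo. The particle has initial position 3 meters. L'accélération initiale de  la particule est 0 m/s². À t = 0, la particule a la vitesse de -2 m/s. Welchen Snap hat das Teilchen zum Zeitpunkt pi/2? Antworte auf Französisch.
En partant du jerk j(t) = 2·cos(t), nous prenons 1 dérivée. La dérivée du jerk donne le snap: s(t) = -2·sin(t). De l'équation du snap s(t) = -2·sin(t), nous substituons t = pi/2 pour obtenir s = -2.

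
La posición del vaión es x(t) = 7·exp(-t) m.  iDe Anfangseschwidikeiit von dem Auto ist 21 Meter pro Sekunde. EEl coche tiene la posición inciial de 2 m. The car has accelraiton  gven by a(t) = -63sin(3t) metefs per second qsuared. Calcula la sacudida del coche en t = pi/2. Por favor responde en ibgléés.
We must differentiate our acceleration equation a(t) = -63·sin(3·t) 1 time. Taking d/dt of a(t), we find j(t) = -189·cos(3·t). Using j(t) = -189·cos(3·t) and substituting t = pi/2, we find j = 0.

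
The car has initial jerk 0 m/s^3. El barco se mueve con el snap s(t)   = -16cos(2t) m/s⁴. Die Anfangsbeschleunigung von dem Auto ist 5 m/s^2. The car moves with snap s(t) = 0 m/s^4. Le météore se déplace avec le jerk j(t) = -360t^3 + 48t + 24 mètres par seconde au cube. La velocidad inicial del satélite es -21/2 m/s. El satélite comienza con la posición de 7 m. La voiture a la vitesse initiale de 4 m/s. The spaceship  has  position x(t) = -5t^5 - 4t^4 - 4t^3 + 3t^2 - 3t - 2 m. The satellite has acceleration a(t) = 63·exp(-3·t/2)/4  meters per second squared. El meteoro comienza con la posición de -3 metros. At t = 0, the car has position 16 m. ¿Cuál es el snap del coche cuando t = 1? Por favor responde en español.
De la ecuación del snap s(t) = 0, sustituimos t = 1 para obtener s = 0.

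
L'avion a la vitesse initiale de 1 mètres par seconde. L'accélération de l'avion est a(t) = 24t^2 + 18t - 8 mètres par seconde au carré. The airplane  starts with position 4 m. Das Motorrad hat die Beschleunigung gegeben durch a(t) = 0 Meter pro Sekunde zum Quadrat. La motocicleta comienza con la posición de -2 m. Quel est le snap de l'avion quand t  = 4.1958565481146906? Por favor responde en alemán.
Wir müssen unsere Gleichung für die Beschleunigung a(t) = 24·t^2 + 18·t - 8 2-mal ableiten. Die Ableitung von der Beschleunigung ergibt den Ruck: j(t) = 48·t + 18. Mit d/dt von j(t) finden wir s(t) = 48. Wir haben den Snap s(t) = 48. Durch Einsetzen von t = 4.1958565481146906: s(4.1958565481146906) = 48.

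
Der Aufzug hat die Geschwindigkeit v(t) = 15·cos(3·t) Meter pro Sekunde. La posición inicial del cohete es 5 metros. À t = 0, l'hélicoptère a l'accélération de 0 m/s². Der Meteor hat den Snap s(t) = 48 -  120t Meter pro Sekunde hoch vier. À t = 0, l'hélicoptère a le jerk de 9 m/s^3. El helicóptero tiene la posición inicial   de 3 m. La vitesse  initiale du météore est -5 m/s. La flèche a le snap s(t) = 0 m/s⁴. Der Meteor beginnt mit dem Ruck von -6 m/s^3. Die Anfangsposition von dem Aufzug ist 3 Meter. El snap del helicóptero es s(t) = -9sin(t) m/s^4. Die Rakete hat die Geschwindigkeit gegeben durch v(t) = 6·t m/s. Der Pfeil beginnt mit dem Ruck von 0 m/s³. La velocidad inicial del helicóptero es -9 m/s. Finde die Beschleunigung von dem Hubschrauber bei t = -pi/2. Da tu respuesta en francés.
Nous devons intégrer notre équation du snap s(t) = -9·sin(t) 2 fois. En intégrant le snap et en utilisant la condition initiale j(0) = 9, nous obtenons j(t) = 9·cos(t). La primitive du jerk est l'accélération. En utilisant a(0) = 0, nous obtenons a(t) = 9·sin(t). Nous avons l'accélération a(t) = 9·sin(t). En substituant t = -pi/2: a(-pi/2) = -9.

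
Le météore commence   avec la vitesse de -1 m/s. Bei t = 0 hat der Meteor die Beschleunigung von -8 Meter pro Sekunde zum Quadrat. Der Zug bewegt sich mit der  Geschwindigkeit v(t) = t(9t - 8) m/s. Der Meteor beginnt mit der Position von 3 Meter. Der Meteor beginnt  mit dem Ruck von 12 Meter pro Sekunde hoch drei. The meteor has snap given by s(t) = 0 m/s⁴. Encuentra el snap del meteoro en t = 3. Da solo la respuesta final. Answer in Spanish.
El snap en t = 3 es s = 0.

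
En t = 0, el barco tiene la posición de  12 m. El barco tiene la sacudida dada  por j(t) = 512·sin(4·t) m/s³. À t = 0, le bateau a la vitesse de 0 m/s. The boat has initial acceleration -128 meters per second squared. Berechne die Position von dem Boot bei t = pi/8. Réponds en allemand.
Wir müssen unsere Gleichung für den Ruck j(t) = 512·sin(4·t) 3-mal integrieren. Durch Integration von dem Ruck und Verwendung der Anfangsbedingung a(0) = -128, erhalten wir a(t) = -128·cos(4·t). Mit ∫a(t)dt und Anwendung von v(0) = 0, finden wir v(t) = -32·sin(4·t). Durch Integration von der Geschwindigkeit und Verwendung der Anfangsbedingung x(0) = 12, erhalten wir x(t) = 8·cos(4·t) + 4. Mit x(t) = 8·cos(4·t) + 4 und Einsetzen von t = pi/8, finden wir x = 4.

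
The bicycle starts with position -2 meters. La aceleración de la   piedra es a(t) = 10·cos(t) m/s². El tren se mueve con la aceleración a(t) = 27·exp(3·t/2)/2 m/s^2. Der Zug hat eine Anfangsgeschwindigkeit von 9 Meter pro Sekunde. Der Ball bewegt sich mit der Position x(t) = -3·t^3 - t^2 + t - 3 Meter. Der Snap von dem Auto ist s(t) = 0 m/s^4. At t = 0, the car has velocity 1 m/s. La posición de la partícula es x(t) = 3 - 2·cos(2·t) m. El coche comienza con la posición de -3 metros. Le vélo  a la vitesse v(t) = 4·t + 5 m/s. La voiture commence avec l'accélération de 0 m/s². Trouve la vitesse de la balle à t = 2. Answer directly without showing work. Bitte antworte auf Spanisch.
En t = 2, v = -39.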